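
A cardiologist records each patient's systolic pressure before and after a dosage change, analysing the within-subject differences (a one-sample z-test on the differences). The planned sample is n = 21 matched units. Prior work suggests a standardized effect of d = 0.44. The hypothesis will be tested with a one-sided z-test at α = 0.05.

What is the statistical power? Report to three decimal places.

Noncentrality parameter: δ = d·√n = 0.44 × √21 = 2.0163
One-sided α = 0.05 → critical value z_{0.05} = 1.645.
Power = Φ(δ − 1.645) = Φ(0.371) = 0.6449.

Power ≈ 0.645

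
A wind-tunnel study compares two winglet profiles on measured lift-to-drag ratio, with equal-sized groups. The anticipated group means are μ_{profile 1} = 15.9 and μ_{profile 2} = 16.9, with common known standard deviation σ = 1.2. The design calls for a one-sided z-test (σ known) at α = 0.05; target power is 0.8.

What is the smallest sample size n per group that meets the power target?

n = 18 per group

Standardized effect: d = |μ_{profile 1} − μ_{profile 2}| / σ = |15.9 − 16.9| / 1.2 = 0.8333
For power 0.8 need Φ(δ − z_{0.05}) = 0.8, so δ = z_{0.05} + z_{0.20} = 1.645 + 0.842 = 2.486.
δ = d·√(n/2) ⇒ n = 2(δ/d)² = 2 × (2.486 / 0.8333)² = 17.81.
Round up to the next whole unit.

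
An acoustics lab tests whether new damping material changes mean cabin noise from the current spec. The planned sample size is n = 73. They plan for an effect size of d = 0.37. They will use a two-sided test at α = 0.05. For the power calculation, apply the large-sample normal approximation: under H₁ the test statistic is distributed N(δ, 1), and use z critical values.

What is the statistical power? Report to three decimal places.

Noncentrality parameter: δ = d·√n = 0.37 × √73 = 3.1613
Two-sided α = 0.05 → critical value z_{0.025} = 1.960.
Power = Φ(δ − 1.960) + Φ(−δ − 1.960) = Φ(1.201) + Φ(-5.121) = 0.8852 + 0.0000 = 0.8852.

Power ≈ 0.885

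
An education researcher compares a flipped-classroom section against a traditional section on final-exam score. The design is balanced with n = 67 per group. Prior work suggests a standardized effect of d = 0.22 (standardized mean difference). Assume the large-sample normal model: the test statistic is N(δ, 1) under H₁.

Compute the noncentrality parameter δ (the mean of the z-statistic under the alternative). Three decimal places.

δ = d·√(n/2) = 0.22 × √(67/2) = 1.2733

δ ≈ 1.273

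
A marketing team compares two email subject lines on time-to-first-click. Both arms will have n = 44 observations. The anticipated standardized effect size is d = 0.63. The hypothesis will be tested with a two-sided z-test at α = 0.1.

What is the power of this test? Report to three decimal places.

Power ≈ 0.905

Noncentrality parameter: δ = d·√(n/2) = 0.63 × √(44/2) = 2.9550
Two-sided α = 0.1 → critical value z_{0.05} = 1.645.
Power = Φ(δ − 1.645) + Φ(−δ − 1.645) = Φ(1.310) + Φ(-4.600) = 0.9049 + 0.0000 = 0.9049.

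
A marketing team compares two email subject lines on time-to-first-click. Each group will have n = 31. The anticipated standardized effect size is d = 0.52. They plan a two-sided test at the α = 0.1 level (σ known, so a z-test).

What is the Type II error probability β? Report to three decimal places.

Noncentrality parameter: λ = d·√(n/2) = 0.52 × √(31/2) = 2.0472
Two-sided α = 0.1 → critical value z_{0.05} = 1.645.
Power = Φ(λ − 1.645) + Φ(−λ − 1.645) = Φ(0.402) + Φ(-3.692) = 0.6563 + 0.0001 = 0.6564.
Type II error: β = 1 − power = 1 − 0.6564 = 0.3436.

β ≈ 0.344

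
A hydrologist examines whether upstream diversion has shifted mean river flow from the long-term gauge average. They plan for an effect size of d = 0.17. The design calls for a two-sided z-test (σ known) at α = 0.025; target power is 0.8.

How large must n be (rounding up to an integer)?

For power 0.8 need Φ(δ − z_{0.0125}) = 0.8, so δ = z_{0.0125} + z_{0.20} = 2.241 + 0.842 = 3.083.
(Ignoring the negligible lower-tail rejection probability gives the usual closed-form inversion.)
δ = d·√n ⇒ n = (δ/d)² = (3.083 / 0.17)² = 328.89.
Round up to the next whole unit.

n = 329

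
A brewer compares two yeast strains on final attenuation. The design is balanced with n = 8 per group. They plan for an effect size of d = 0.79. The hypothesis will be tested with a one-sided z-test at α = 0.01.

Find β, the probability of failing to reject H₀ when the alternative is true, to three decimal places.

Noncentrality parameter: λ = d·√(n/2) = 0.79 × √(8/2) = 1.5800
One-sided α = 0.01 → critical value z_{0.01} = 2.326.
Power = P(Z > 2.326 − λ) = Φ(-0.746) = 0.2277.
Type II error: β = 1 − power = 1 − 0.2277 = 0.7723.

β ≈ 0.772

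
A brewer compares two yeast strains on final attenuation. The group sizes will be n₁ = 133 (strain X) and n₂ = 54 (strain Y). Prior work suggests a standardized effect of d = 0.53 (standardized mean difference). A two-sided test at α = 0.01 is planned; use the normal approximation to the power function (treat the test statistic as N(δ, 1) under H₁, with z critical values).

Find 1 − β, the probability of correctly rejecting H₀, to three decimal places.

Noncentrality parameter: δ = d / √(1/n₁ + 1/n₂) = 0.53 / √(1/133 + 1/54) = 3.2846
Critical value for a two-sided test at α = 0.01: z_{α/2} = 2.576.
Power = Φ(δ − 2.576) + Φ(−δ − 2.576) = Φ(0.709) + Φ(-5.860) = 0.7608 + 0.0000 = 0.7608.

Power ≈ 0.761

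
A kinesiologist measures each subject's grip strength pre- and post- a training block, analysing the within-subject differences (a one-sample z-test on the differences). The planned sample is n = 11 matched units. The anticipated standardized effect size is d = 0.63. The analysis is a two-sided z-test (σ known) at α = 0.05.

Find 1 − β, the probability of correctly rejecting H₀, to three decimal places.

Noncentrality parameter: δ = d·√n = 0.63 × √11 = 2.0895
Critical value for a two-sided test at α = 0.05: z_{α/2} = 1.960.
Power = Φ(δ − 1.960) + Φ(−δ − 1.960) = Φ(0.130) + Φ(-4.049) = 0.5515 + 0.0000 = 0.5515.

Power ≈ 0.552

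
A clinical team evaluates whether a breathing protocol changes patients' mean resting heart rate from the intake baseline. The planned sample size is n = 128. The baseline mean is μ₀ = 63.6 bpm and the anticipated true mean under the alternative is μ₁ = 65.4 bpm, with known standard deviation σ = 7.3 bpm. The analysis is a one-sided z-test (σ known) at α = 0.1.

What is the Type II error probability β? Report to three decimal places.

β ≈ 0.066

Standardized effect: d = |μ₁ − μ₀| / σ = |65.4 − 63.6| / 7.3 = 0.2466
Noncentrality parameter: δ = d·√n = 0.2466 × √128 = 2.7897
One-sided α = 0.1 → critical value z_{0.1} = 1.282.
Power = P(Z > 1.282 − δ) = Φ(1.508) = 0.9342.
Type II error: β = 1 − power = 1 − 0.9342 = 0.0658.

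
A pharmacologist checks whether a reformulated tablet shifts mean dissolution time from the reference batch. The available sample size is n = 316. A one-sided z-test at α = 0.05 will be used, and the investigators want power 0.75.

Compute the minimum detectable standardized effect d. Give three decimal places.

Need Φ(δ − 1.645) = 0.75, so δ = 1.645 + 0.674 = 2.319.
δ = d·√n ⇒ d = δ/√n = 2.319/√316 = 0.1305.

d ≈ 0.130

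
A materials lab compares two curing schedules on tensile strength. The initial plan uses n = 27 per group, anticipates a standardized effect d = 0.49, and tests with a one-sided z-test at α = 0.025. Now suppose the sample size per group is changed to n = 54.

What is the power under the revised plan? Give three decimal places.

Power ≈ 0.721

With n = 54 per group: δ = d·√(n/2) = 0.49 × √(54/2) = 2.5461. Critical value z_{0.025} = 1.960.
Revised power = P(Z > 1.960 − δ) = Φ(0.586) = 0.7211.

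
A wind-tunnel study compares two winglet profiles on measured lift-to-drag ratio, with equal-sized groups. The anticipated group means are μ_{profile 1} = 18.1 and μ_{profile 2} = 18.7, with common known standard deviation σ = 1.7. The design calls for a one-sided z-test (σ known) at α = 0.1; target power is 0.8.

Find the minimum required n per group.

Standardized effect: d = |μ_{profile 1} − μ_{profile 2}| / σ = |18.1 − 18.7| / 1.7 = 0.3529
For power 0.8 need Φ(δ − z_{0.1}) = 0.8, so δ = z_{0.1} + z_{0.20} = 1.282 + 0.842 = 2.123.
δ = d·√(n/2) ⇒ n = 2(δ/d)² = 2 × (2.123 / 0.3529)² = 72.38.
Rounding up, n = 73 per group.

n = 73 per group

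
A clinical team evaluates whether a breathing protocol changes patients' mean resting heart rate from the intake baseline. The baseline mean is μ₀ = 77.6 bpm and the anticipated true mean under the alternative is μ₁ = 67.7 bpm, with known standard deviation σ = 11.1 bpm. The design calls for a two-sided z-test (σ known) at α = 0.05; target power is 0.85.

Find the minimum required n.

Standardized effect: d = |μ₁ − μ₀| / σ = |67.7 − 77.6| / 11.1 = 0.8919
Set Φ(δ − 1.960) = 0.85; then δ − 1.960 = Φ⁻¹(0.85) = 1.036, giving δ = 2.996.
(Ignoring the negligible lower-tail rejection probability gives the usual closed-form inversion.)
δ = d·√n ⇒ n = (δ/d)² = (2.996 / 0.8919)² = 11.29.
Round up to the next whole unit.

n = 12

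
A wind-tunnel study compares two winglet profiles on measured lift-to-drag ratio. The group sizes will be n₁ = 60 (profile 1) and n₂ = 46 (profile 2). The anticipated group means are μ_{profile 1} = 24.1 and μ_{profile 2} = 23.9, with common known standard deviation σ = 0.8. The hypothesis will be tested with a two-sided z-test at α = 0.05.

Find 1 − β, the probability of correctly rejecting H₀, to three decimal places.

Power ≈ 0.248

Standardized effect: d = |μ_{profile 1} − μ_{profile 2}| / σ = |24.1 − 23.9| / 0.8 = 0.2500
Noncentrality parameter: δ = d / √(1/n₁ + 1/n₂) = 0.2500 / √(1/60 + 1/46) = 1.2757
Critical value for a two-sided test at α = 0.05: z_{α/2} = 1.960.
Power = Φ(δ − 1.960) + Φ(−δ − 1.960) = Φ(-0.684) + Φ(-3.236) = 0.2469 + 0.0006 = 0.2475.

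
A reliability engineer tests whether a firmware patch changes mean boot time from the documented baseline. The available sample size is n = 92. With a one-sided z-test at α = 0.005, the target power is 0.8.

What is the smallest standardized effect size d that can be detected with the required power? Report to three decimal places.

Need Φ(δ − 2.576) = 0.8, so δ = 2.576 + 0.842 = 3.417.
δ = d·√n ⇒ d = δ/√n = 3.417/√92 = 0.3563.

d ≈ 0.356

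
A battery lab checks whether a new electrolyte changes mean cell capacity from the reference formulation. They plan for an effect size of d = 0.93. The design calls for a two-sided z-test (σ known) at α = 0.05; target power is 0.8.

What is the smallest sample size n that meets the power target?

Set Φ(δ − 1.960) = 0.8; then δ − 1.960 = Φ⁻¹(0.8) = 0.842, giving δ = 2.802.
(The Φ(−δ − z_{α/2}) term is vanishingly small for δ > 0 and is dropped in the standard sample-size formula.)
δ = d·√n ⇒ n = (δ/d)² = (2.802 / 0.93)² = 9.07.
Round up to the next whole unit.

n = 10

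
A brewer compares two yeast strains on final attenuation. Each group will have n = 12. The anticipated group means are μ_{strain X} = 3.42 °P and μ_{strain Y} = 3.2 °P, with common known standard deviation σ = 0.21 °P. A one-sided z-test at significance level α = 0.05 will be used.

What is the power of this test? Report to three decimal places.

Power ≈ 0.822

Standardized effect: d = |μ_{strain X} − μ_{strain Y}| / σ = |3.42 − 3.2| / 0.21 = 1.0476
Noncentrality parameter: δ = d·√(n/2) = 1.0476 × √(12/2) = 2.5661
One-sided α = 0.05 → critical value z_{0.05} = 1.645.
Power = Φ(δ − 1.645) = Φ(0.921) = 0.8215.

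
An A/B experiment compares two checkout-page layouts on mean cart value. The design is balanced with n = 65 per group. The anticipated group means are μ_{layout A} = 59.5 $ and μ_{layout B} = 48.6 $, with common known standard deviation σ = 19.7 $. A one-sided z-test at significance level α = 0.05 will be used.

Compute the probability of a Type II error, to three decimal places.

β ≈ 0.066

Standardized effect: d = |μ_{layout A} − μ_{layout B}| / σ = |59.5 − 48.6| / 19.7 = 0.5533
Noncentrality parameter: δ = d·√(n/2) = 0.5533 × √(65/2) = 3.1543
One-sided α = 0.05 → critical value z_{0.05} = 1.645.
Power = P(Z > 1.645 − δ) = Φ(1.509) = 0.9344.
Type II error: β = 1 − power = 1 − 0.9344 = 0.0656.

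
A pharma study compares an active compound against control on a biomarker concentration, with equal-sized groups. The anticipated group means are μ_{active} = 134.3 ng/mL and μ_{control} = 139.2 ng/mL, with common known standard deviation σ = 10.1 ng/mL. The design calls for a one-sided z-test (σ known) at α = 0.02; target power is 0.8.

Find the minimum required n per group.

Standardized effect: d = |μ_{active} − μ_{control}| / σ = |134.3 − 139.2| / 10.1 = 0.4851
Set Φ(δ − 2.054) = 0.8; then δ − 2.054 = Φ⁻¹(0.8) = 0.842, giving δ = 2.895.
δ = d·√(n/2) ⇒ n = 2(δ/d)² = 2 × (2.895 / 0.4851)² = 71.23.
Round up to the next whole unit.

n = 72 per group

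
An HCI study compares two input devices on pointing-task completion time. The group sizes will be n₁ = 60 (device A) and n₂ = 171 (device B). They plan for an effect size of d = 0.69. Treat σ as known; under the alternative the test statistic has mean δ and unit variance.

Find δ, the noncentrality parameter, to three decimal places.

δ ≈ 4.599

δ = d / √(1/n₁ + 1/n₂) = 0.69 / √(1/60 + 1/171) = 4.5985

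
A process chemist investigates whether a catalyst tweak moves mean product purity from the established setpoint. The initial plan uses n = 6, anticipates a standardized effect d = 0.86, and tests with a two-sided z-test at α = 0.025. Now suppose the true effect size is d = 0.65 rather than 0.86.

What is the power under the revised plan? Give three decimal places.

With d = 0.65: δ = d·√n = 0.65 × √6 = 1.5922. Critical value z_{0.0125} = 2.241.
Revised power = Φ(δ − 2.241) + Φ(−δ − 2.241) = Φ(-0.649) + Φ(-3.834) = 0.2581 + 0.0001 = 0.2582.

Power ≈ 0.258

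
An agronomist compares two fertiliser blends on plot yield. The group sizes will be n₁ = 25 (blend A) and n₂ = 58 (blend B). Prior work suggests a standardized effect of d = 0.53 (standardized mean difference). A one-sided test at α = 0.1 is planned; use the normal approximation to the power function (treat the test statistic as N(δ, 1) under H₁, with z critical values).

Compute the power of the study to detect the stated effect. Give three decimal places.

Noncentrality parameter: δ = d / √(1/n₁ + 1/n₂) = 0.53 / √(1/25 + 1/58) = 2.2152
Critical value for a one-sided test at α = 0.1: z_α = 1.282.
Power = Φ(δ − 1.282) = Φ(0.934) = 0.8248.

Power ≈ 0.825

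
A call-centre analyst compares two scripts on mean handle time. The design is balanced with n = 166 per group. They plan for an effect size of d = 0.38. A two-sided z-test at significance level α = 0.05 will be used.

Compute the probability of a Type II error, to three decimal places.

β ≈ 0.067

Noncentrality parameter: δ = d·√(n/2) = 0.38 × √(166/2) = 3.4620
Two-sided α = 0.05 → critical value z_{0.025} = 1.960.
Power = Φ(δ − 1.960) + Φ(−δ − 1.960) = Φ(1.502) + Φ(-5.422) = 0.9335 + 0.0000 = 0.9335.
Type II error: β = 1 − power = 1 − 0.9335 = 0.0665.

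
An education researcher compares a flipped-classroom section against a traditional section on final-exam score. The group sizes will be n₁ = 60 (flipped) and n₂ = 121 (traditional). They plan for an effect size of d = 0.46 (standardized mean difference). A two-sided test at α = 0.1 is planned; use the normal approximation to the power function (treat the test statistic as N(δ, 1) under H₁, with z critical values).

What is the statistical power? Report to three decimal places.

Power ≈ 0.898

Noncentrality parameter: δ = d / √(1/n₁ + 1/n₂) = 0.46 / √(1/60 + 1/121) = 2.9133
Two-sided α = 0.1 → critical value z_{0.05} = 1.645.
Power = Φ(δ − 1.645) + Φ(−δ − 1.645) = Φ(1.268) + Φ(-4.558) = 0.8977 + 0.0000 = 0.8977.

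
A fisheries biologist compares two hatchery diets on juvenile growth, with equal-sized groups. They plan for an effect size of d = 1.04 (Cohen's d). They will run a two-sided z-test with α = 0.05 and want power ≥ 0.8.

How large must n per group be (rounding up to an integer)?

For power 0.8 need Φ(δ − z_{0.025}) = 0.8, so δ = z_{0.025} + z_{0.20} = 1.960 + 0.842 = 2.802.
(Ignoring the negligible lower-tail rejection probability gives the usual closed-form inversion.)
δ = d·√(n/2) ⇒ n = 2(δ/d)² = 2 × (2.802 / 1.04)² = 14.51.
Round up to the next whole unit.

n = 15 per group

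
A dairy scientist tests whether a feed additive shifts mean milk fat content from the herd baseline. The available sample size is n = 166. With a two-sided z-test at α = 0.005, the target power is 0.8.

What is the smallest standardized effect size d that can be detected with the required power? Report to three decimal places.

d ≈ 0.283

Need Φ(δ − 2.807) = 0.8, so δ = 2.807 + 0.842 = 3.649.
(The second rejection-region term Φ(−δ − z_{α/2}) is negligible and dropped.)
δ = d·√n ⇒ d = δ/√n = 3.649/√166 = 0.2832.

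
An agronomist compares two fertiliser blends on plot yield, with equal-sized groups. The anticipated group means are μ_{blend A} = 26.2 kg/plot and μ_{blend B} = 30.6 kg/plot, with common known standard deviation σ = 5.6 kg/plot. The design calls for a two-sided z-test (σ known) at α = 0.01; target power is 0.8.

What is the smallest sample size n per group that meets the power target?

Standardized effect: d = |μ_{blend A} − μ_{blend B}| / σ = |26.2 − 30.6| / 5.6 = 0.7857
Set Φ(δ − 2.576) = 0.8; then δ − 2.576 = Φ⁻¹(0.8) = 0.842, giving δ = 3.417.
(Ignoring the negligible lower-tail rejection probability gives the usual closed-form inversion.)
δ = d·√(n/2) ⇒ n = 2(δ/d)² = 2 × (3.417 / 0.7857)² = 37.84.
Round up to the next whole unit.

n = 38 per group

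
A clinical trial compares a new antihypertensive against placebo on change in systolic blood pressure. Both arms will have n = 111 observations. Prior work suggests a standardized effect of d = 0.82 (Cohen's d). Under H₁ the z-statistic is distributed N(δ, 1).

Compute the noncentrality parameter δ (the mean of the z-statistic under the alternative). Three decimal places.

δ ≈ 6.109

δ = d·√(n/2) = 0.82 × √(111/2) = 6.1089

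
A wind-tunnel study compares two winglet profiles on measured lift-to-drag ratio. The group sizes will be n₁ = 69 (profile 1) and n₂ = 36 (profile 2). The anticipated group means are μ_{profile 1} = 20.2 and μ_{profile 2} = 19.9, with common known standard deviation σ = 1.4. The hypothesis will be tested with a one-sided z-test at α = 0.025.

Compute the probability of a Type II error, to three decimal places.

Standardized effect: d = |μ_{profile 1} − μ_{profile 2}| / σ = |20.2 − 19.9| / 1.4 = 0.2143
Noncentrality parameter: δ = d / √(1/n₁ + 1/n₂) = 0.2143 / √(1/69 + 1/36) = 1.0423
Critical value for a one-sided test at α = 0.025: z_α = 1.960.
Power = Φ(δ − 1.960) = Φ(-0.918) = 0.1794.
Type II error: β = 1 − power = 1 − 0.1794 = 0.8206.

β ≈ 0.821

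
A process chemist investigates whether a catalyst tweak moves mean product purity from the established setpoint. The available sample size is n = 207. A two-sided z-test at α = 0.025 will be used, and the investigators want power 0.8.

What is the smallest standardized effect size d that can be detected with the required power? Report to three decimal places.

Need Φ(δ − 2.241) = 0.8, so δ = 2.241 + 0.842 = 3.083.
(The second rejection-region term Φ(−δ − z_{α/2}) is negligible and dropped.)
δ = d·√n ⇒ d = δ/√n = 3.083/√207 = 0.2143.

d ≈ 0.214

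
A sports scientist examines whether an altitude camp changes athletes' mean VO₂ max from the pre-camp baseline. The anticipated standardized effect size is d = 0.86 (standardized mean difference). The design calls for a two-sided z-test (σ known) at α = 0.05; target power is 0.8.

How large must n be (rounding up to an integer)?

n = 11

For power 0.8 need Φ(δ − z_{0.025}) = 0.8, so δ = z_{0.025} + z_{0.20} = 1.960 + 0.842 = 2.802.
(Ignoring the negligible lower-tail rejection probability gives the usual closed-form inversion.)
δ = d·√n ⇒ n = (δ/d)² = (2.802 / 0.86)² = 10.61.
Rounding up, n = 11.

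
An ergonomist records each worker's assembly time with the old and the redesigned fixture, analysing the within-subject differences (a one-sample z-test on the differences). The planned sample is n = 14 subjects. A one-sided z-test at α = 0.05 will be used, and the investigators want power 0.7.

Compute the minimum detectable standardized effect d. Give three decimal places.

d ≈ 0.580

Required noncentrality: δ = z_{0.05} + z_{0.30} = 1.645 + 0.524 = 2.169.
δ = d·√n ⇒ d = δ/√n = 2.169/√14 = 0.5798.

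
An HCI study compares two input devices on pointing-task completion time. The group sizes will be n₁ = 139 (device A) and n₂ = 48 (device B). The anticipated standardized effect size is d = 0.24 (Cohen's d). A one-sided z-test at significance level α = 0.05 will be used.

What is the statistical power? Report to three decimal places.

Power ≈ 0.416

Noncentrality parameter: δ = d / √(1/n₁ + 1/n₂) = 0.24 / √(1/139 + 1/48) = 1.4336
One-sided α = 0.05 → critical value z_{0.05} = 1.645.
Power = P(Z > 1.645 − δ) = Φ(-0.211) = 0.4163.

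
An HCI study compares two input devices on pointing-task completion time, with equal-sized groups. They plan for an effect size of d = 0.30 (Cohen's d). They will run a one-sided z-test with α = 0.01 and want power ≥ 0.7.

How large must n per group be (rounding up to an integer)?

n = 181 per group

Set Φ(δ − 2.326) = 0.7; then δ − 2.326 = Φ⁻¹(0.7) = 0.524, giving δ = 2.851.
δ = d·√(n/2) ⇒ n = 2(δ/d)² = 2 × (2.851 / 0.30)² = 180.59.
Round up to the next whole unit.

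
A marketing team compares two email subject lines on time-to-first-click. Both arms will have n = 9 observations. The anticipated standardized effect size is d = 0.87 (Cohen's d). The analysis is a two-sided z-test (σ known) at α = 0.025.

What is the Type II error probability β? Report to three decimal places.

Noncentrality parameter: δ = d·√(n/2) = 0.87 × √(9/2) = 1.8455
Critical value for a two-sided test at α = 0.025: z_{α/2} = 2.241.
Power = Φ(δ − 2.241) + Φ(−δ − 2.241) = Φ(-0.396) + Φ(-4.087) = 0.3461 + 0.0000 = 0.3461.
Type II error: β = 1 − power = 1 − 0.3461 = 0.6539.

β ≈ 0.654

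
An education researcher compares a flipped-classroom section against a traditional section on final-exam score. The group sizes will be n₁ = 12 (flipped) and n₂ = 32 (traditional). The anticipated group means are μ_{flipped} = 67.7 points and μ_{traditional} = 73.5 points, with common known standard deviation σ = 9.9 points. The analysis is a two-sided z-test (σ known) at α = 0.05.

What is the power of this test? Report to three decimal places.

Standardized effect: d = |μ_{flipped} − μ_{traditional}| / σ = |67.7 − 73.5| / 9.9 = 0.5859
Noncentrality parameter: δ = d / √(1/n₁ + 1/n₂) = 0.5859 / √(1/12 + 1/32) = 1.7307
Two-sided α = 0.05 → critical value z_{0.025} = 1.960.
Power = Φ(δ − 1.960) + Φ(−δ − 1.960) = Φ(-0.229) + Φ(-3.691) = 0.4093 + 0.0001 = 0.4095.

Power ≈ 0.409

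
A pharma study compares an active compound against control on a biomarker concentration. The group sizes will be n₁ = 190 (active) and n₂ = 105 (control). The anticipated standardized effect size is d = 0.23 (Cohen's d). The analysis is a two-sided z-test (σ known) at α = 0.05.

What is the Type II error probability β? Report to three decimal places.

β ≈ 0.527

Noncentrality parameter: δ = d / √(1/n₁ + 1/n₂) = 0.23 / √(1/190 + 1/105) = 1.8914
Two-sided α = 0.05 → critical value z_{0.025} = 1.960.
Power = Φ(δ − 1.960) + Φ(−δ − 1.960) = Φ(-0.069) + Φ(-3.851) = 0.4727 + 0.0001 = 0.4727.
Type II error: β = 1 − power = 1 − 0.4727 = 0.5273.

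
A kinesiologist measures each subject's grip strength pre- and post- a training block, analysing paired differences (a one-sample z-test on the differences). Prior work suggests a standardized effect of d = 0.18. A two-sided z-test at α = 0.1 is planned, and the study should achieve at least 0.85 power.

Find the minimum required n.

n = 222

For power 0.85 need Φ(δ − z_{0.05}) = 0.85, so δ = z_{0.05} + z_{0.15} = 1.645 + 1.036 = 2.681.
(Ignoring the negligible lower-tail rejection probability gives the usual closed-form inversion.)
δ = d·√n ⇒ n = (δ/d)² = (2.681 / 0.18)² = 221.89.
Rounding up, n = 222.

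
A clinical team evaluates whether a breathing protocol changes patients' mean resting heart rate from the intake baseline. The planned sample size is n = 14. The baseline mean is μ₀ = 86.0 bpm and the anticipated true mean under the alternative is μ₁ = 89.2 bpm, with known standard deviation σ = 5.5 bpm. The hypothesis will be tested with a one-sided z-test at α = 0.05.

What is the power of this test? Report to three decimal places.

Power ≈ 0.703

Standardized effect: d = |μ₁ − μ₀| / σ = |89.2 − 86.0| / 5.5 = 0.5818
Noncentrality parameter: δ = d·√n = 0.5818 × √14 = 2.1770
One-sided α = 0.05 → critical value z_{0.05} = 1.645.
Power = Φ(δ − 1.645) = Φ(0.532) = 0.7027.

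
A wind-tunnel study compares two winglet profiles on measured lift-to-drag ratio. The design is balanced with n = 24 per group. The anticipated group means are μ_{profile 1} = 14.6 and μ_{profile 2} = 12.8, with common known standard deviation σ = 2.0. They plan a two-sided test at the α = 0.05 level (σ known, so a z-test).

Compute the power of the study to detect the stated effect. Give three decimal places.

Power ≈ 0.877

Standardized effect: d = |μ_{profile 1} − μ_{profile 2}| / σ = |14.6 − 12.8| / 2.0 = 0.9000
Noncentrality parameter: δ = d·√(n/2) = 0.9000 × √(24/2) = 3.1177
Critical value for a two-sided test at α = 0.05: z_{α/2} = 1.960.
Power = Φ(δ − 1.960) + Φ(−δ − 1.960) = Φ(1.158) + Φ(-5.078) = 0.8765 + 0.0000 = 0.8765.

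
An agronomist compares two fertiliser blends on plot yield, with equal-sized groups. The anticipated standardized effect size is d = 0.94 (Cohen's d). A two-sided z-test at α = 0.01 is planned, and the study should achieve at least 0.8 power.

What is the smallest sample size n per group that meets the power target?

Set Φ(δ − 2.576) = 0.8; then δ − 2.576 = Φ⁻¹(0.8) = 0.842, giving δ = 3.417.
(Ignoring the negligible lower-tail rejection probability gives the usual closed-form inversion.)
δ = d·√(n/2) ⇒ n = 2(δ/d)² = 2 × (3.417 / 0.94)² = 26.43.
Rounding up, n = 27 per group.

n = 27 per group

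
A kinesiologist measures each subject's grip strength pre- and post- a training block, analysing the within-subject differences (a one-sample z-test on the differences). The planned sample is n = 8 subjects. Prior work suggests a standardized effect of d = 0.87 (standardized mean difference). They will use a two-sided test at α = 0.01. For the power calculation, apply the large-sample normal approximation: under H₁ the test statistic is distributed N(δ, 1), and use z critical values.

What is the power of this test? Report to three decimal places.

Power ≈ 0.454

Noncentrality parameter: δ = d·√n = 0.87 × √8 = 2.4607
Critical value for a two-sided test at α = 0.01: z_{α/2} = 2.576.
Power = Φ(δ − 2.576) + Φ(−δ − 2.576) = Φ(-0.115) + Φ(-5.037) = 0.4542 + 0.0000 = 0.4542.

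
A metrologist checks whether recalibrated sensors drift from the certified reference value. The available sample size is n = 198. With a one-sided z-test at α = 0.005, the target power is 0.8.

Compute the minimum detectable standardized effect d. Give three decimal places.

d ≈ 0.243

Required noncentrality: δ = z_{0.005} + z_{0.20} = 2.576 + 0.842 = 3.417.
δ = d·√n ⇒ d = δ/√n = 3.417/√198 = 0.2429.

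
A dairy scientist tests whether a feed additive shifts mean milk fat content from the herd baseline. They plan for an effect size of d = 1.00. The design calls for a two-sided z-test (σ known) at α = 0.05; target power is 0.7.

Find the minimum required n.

n = 7

Set Φ(δ − 1.960) = 0.7; then δ − 1.960 = Φ⁻¹(0.7) = 0.524, giving δ = 2.484.
(For δ > 0 the lower-tail rejection region contributes negligibly to power, so the one-term inversion is standard.)
δ = d·√n ⇒ n = (δ/d)² = (2.484 / 1.00)² = 6.17.
Round up to the next whole unit.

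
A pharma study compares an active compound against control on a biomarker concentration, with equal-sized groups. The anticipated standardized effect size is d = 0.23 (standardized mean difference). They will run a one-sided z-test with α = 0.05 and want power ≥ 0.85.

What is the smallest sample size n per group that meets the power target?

For power 0.85 need Φ(δ − z_{0.05}) = 0.85, so δ = z_{0.05} + z_{0.15} = 1.645 + 1.036 = 2.681.
δ = d·√(n/2) ⇒ n = 2(δ/d)² = 2 × (2.681 / 0.23)² = 271.81.
Round up to the next whole unit.

n = 272 per group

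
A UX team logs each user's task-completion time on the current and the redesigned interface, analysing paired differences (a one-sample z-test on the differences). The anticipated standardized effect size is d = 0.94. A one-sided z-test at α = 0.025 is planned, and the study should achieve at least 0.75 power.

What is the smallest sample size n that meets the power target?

n = 8

Set Φ(δ − 1.960) = 0.75; then δ − 1.960 = Φ⁻¹(0.75) = 0.674, giving δ = 2.634.
δ = d·√n ⇒ n = (δ/d)² = (2.634 / 0.94)² = 7.85.
Rounding up, n = 8.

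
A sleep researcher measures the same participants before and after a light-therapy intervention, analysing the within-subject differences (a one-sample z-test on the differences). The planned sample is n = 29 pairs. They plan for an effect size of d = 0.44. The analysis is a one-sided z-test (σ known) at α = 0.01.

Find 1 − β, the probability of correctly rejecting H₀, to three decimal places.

Noncentrality parameter: δ = d·√n = 0.44 × √29 = 2.3695
One-sided α = 0.01 → critical value z_{0.01} = 2.326.
Power = Φ(δ − 2.326) = Φ(0.043) = 0.5172.

Power ≈ 0.517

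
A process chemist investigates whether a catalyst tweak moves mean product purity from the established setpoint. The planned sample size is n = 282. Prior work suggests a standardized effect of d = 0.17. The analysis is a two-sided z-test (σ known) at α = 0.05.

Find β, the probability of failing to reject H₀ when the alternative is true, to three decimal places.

β ≈ 0.185

Noncentrality parameter: δ = d·√n = 0.17 × √282 = 2.8548
Critical value for a two-sided test at α = 0.05: z_{α/2} = 1.960.
Power = Φ(δ − 1.960) + Φ(−δ − 1.960) = Φ(0.895) + Φ(-4.815) = 0.8146 + 0.0000 = 0.8146.
Type II error: β = 1 − power = 1 − 0.8146 = 0.1854.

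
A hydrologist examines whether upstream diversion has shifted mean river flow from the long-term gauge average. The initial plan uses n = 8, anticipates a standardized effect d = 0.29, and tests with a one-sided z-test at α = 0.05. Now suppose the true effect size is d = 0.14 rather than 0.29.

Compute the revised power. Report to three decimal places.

Power ≈ 0.106

With d = 0.14: δ = d·√n = 0.14 × √8 = 0.3960. Critical value z_{0.05} = 1.645.
Revised power = P(Z > 1.645 − δ) = Φ(-1.249) = 0.1059.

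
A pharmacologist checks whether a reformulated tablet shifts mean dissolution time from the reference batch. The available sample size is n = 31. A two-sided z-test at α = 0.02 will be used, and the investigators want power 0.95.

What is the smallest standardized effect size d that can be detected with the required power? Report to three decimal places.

Need Φ(δ − 2.326) = 0.95, so δ = 2.326 + 1.645 = 3.971.
(The second rejection-region term Φ(−δ − z_{α/2}) is negligible and dropped.)
δ = d·√n ⇒ d = δ/√n = 3.971/√31 = 0.7132.

d ≈ 0.713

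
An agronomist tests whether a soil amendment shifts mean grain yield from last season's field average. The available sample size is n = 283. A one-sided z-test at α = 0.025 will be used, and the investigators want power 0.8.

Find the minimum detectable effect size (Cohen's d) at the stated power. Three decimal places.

Need Φ(δ − 1.960) = 0.8, so δ = 1.960 + 0.842 = 2.802.
δ = d·√n ⇒ d = δ/√n = 2.802/√283 = 0.1665.

d ≈ 0.167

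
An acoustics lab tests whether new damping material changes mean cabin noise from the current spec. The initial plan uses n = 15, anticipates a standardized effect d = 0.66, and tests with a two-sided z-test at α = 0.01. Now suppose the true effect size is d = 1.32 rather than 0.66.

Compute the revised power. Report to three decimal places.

With d = 1.32: δ = d·√n = 1.32 × √15 = 5.1123. Critical value z_{0.005} = 2.576.
Revised power = Φ(δ − 2.576) + Φ(−δ − 2.576) = Φ(2.537) + Φ(-7.688) = 0.9944 + 0.0000 = 0.9944.

Power ≈ 0.994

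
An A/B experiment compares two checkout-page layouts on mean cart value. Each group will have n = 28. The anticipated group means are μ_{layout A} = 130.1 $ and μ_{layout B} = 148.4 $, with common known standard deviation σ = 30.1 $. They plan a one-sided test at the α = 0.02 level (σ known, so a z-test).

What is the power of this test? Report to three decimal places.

Standardized effect: d = |μ_{layout A} − μ_{layout B}| / σ = |130.1 − 148.4| / 30.1 = 0.6080
Noncentrality parameter: δ = d·√(n/2) = 0.6080 × √(28/2) = 2.2748
One-sided α = 0.02 → critical value z_{0.02} = 2.054.
Power = P(Z > 2.054 − δ) = Φ(0.221) = 0.5875.

Power ≈ 0.587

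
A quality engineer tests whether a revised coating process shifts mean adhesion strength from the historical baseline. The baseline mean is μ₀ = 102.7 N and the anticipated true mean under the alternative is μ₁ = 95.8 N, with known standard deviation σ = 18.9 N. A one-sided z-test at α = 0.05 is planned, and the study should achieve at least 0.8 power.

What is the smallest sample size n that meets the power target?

Standardized effect: d = |μ₁ − μ₀| / σ = |95.8 − 102.7| / 18.9 = 0.3651
For power 0.8 need Φ(δ − z_{0.05}) = 0.8, so δ = z_{0.05} + z_{0.20} = 1.645 + 0.842 = 2.486.
δ = d·√n ⇒ n = (δ/d)² = (2.486 / 0.3651)² = 46.39.
Round up to the next whole unit.

n = 47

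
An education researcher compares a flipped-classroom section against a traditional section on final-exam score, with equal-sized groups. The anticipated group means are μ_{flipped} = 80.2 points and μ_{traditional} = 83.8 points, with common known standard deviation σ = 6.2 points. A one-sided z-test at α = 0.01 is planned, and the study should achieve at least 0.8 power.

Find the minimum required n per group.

n = 60 per group

Standardized effect: d = |μ_{flipped} − μ_{traditional}| / σ = |80.2 − 83.8| / 6.2 = 0.5806
Set Φ(δ − 2.326) = 0.8; then δ − 2.326 = Φ⁻¹(0.8) = 0.842, giving δ = 3.168.
δ = d·√(n/2) ⇒ n = 2(δ/d)² = 2 × (3.168 / 0.5806)² = 59.53.
Round up to the next whole unit.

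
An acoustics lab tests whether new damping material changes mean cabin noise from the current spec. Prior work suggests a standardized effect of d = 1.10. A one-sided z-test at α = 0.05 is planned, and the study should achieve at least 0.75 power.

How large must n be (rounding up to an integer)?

n = 5

For power 0.75 need Φ(δ − z_{0.05}) = 0.75, so δ = z_{0.05} + z_{0.25} = 1.645 + 0.674 = 2.319.
δ = d·√n ⇒ n = (δ/d)² = (2.319 / 1.10)² = 4.45.
Round up to the next whole unit.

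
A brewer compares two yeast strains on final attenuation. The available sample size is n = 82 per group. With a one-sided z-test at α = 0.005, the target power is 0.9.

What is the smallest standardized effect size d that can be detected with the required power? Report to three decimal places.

d ≈ 0.602

Required noncentrality: δ = z_{0.005} + z_{0.10} = 2.576 + 1.282 = 3.857.
δ = d·√(n/2) ⇒ d = δ/√(n/2) = 3.857/√(82/2) = 0.6024.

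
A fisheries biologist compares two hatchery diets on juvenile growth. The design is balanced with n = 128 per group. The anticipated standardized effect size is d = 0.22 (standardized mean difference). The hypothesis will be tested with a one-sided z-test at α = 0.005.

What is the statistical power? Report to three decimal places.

Power ≈ 0.207

Noncentrality parameter: δ = d·√(n/2) = 0.22 × √(128/2) = 1.7600
One-sided α = 0.005 → critical value z_{0.005} = 2.576.
Power = Φ(δ − 2.576) = Φ(-0.816) = 0.2073.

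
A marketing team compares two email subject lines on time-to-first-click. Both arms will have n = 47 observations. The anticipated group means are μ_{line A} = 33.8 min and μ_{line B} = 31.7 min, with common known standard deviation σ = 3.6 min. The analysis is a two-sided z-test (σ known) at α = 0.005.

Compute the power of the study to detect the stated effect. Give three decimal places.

Standardized effect: d = |μ_{line A} − μ_{line B}| / σ = |33.8 − 31.7| / 3.6 = 0.5833
Noncentrality parameter: δ = d·√(n/2) = 0.5833 × √(47/2) = 2.8278
Two-sided α = 0.005 → critical value z_{0.0025} = 2.807.
Power = Φ(δ − 2.807) + Φ(−δ − 2.807) = Φ(0.021) + Φ(-5.635) = 0.5083 + 0.0000 = 0.5083.

Power ≈ 0.508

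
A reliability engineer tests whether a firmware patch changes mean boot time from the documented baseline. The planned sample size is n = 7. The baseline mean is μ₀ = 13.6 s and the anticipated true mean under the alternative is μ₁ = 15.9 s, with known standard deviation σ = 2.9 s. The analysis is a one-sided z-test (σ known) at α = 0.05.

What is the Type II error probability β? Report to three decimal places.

β ≈ 0.325

Standardized effect: d = |μ₁ − μ₀| / σ = |15.9 − 13.6| / 2.9 = 0.7931
Noncentrality parameter: λ = d·√n = 0.7931 × √7 = 2.0984
Critical value for a one-sided test at α = 0.05: z_α = 1.645.
Power = Φ(λ − 1.645) = Φ(0.454) = 0.6749.
Type II error: β = 1 − power = 1 − 0.6749 = 0.3251.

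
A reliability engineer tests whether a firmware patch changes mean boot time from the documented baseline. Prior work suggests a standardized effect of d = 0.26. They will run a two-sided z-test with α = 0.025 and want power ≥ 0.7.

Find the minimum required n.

n = 114

For power 0.7 need Φ(δ − z_{0.0125}) = 0.7, so δ = z_{0.0125} + z_{0.30} = 2.241 + 0.524 = 2.766.
(Ignoring the negligible lower-tail rejection probability gives the usual closed-form inversion.)
δ = d·√n ⇒ n = (δ/d)² = (2.766 / 0.26)² = 113.16.
Rounding up, n = 114.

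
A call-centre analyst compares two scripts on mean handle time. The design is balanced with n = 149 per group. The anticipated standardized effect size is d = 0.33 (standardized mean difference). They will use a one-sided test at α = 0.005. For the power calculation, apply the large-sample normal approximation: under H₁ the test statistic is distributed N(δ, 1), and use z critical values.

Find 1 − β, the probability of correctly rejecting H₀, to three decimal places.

Noncentrality parameter: δ = d·√(n/2) = 0.33 × √(149/2) = 2.8483
Critical value for a one-sided test at α = 0.005: z_α = 2.576.
Power = Φ(δ − 2.576) = Φ(0.273) = 0.6074.

Power ≈ 0.607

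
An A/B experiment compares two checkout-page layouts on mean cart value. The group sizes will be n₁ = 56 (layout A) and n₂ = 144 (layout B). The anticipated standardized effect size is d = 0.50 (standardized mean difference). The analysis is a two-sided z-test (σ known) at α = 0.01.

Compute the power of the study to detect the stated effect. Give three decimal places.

Noncentrality parameter: δ = d / √(1/n₁ + 1/n₂) = 0.50 / √(1/56 + 1/144) = 3.1749
Critical value for a two-sided test at α = 0.01: z_{α/2} = 2.576.
Power = Φ(δ − 2.576) + Φ(−δ − 2.576) = Φ(0.599) + Φ(-5.751) = 0.7254 + 0.0000 = 0.7254.

Power ≈ 0.725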